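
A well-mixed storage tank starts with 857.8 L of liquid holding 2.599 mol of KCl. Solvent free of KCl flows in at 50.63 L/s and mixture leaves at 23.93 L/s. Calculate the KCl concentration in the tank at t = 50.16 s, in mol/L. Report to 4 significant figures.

Let m(t) be the amount of KCl. Volume: V(t) = V₀ + (Q_in − Q_out) t = 857.8 + 26.7000 t; V(50.16) = 2197.07 L.
Solute balance: dm/dt = 0 − Q_out C = −Q_out m/V(t).
dm/m = −Q_out dt/(V₀ + 26.7000 t); integrating gives ln(m/m₀) = −(Q_out/(Q_in−Q_out)) ln(V/V₀).
m = m₀ (V₀/V)^(Q_out/(Q_in−Q_out)) = 2.599 × (857.8/2197.07)^(0.896255) = 1.11873 mol.
C = m/V = 1.11873/2197.07 = 0.000509189 mol/L.

0.0005092 mol/L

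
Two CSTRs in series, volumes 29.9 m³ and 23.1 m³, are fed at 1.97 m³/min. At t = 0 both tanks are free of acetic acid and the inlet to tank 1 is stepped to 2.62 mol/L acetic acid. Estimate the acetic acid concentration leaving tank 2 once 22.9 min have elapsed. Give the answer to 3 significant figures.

Species balance on tank i: dCᵢ/dt = (Cᵢ₋₁ − Cᵢ)/τᵢ with τᵢ = Vᵢ/Q.
τ₁ = 29.9/1.97 = 15.178 min; τ₂ = 23.1/1.97 = 11.726 min.
Solving the cascade with C₁(0)=C₂(0)=0 gives C₂(t) = C_in[1 − (τ₁ e^(−t/τ₁) − τ₂ e^(−t/τ₂))/(τ₁ − τ₂)].
At t = 22.9: e^(−t/τ₁) = 0.22118, e^(−t/τ₂) = 0.14186.
C₂ = 2.62·[1 − (15.178·0.22118 − 11.726·0.14186)/(3.4518)] = 2.62·0.50937 = 1.3345 mol/L.

1.33 mol/L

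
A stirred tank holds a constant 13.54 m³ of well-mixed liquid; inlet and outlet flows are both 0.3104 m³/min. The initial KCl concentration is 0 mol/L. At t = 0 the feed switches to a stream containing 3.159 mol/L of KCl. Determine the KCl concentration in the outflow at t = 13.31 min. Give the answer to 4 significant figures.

Mass balance on the solute (V constant): V dC/dt = Q(C_in − C).
Time constant τ = V/Q = 13.54/0.3104 = 43.6211 min.
C approaches C_in exponentially: C(t) = C_in + (C₀ − C_in) e^(−t/τ).
C(13.31) = 3.159 + (0 − 3.159)·e^(−13.31/43.6211) = 3.159 + (-3.15900)·0.737030 = 0.830724 mol/L.

0.8307 mol/L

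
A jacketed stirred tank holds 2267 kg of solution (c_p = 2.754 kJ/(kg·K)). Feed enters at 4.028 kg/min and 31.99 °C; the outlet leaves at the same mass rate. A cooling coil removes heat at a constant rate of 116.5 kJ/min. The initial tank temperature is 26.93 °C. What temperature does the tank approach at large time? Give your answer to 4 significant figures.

21.49 °C

M c_p dT/dt = ṁ c_p (T_in − T) − Q̇.
At steady state dT/dt = 0 ⇒ T_ss = T_in − Q̇/(ṁ c_p) = 31.99 − 116.5/(4.028·2.754) = 21.4880 °C.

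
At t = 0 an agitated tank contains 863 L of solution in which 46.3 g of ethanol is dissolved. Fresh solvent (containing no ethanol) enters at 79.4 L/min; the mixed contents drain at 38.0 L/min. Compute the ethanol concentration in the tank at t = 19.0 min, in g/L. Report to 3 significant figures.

Total volume: dV/dt = Q_in − Q_out = 41.400 L/min, so V(t) = 863 + 41.400 t and V(19.0) = 1649.6 L.
Solute balance: dm/dt = 0 − Q_out C = −Q_out m/V(t).
Separate: dm/m = −Q_out dt/V(t) ⇒ ln(m/m₀) = −(Q_out/(Q_in−Q_out)) ln(V/V₀).
m = m₀ (V₀/V)^(Q_out/(Q_in−Q_out)) = 46.3 × (863/1649.6)^(0.91787) = 25.546 g.
C = m/V = 25.546/1649.6 = 0.015486 g/L.

0.0155 g/L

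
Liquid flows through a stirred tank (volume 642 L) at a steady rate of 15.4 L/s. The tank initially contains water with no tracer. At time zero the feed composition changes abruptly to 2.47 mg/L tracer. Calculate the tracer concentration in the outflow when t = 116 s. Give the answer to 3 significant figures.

2.32 mg/L

Accumulation = in − out for the solute gives V dC/dt = Q(C_in − C).
So dC/dt = (C_in − C)/τ with τ = V/Q = 642/15.4 = 41.688 s.
C approaches C_in exponentially: C(t) = C_in + (C₀ − C_in) e^(−t/τ).
C(116) = 2.47 + (0 − 2.47)·e^(−116/41.688) = 2.47 + (-2.4700)·0.061880 = 2.3172 mg/L.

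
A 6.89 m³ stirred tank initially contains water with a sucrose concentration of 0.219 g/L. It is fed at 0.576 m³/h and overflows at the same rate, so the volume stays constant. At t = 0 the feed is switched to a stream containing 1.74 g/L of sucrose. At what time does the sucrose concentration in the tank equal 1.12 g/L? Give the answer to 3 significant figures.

10.7 h

Mass balance on the solute (V constant): V dC/dt = Q(C_in − C), so τ = V/Q = 11.962 h.
C(t) = C_in + (C₀ − C_in) e^(−t/τ). Set C = 1.12 and solve for t:
e^(−t/τ) = (C − C_in)/(C₀ − C_in) = (1.12 − 1.74)/(0.219 − 1.74) = 0.40763
t = −τ ln(…) = 11.962 × 0.89740 = 10.735 h.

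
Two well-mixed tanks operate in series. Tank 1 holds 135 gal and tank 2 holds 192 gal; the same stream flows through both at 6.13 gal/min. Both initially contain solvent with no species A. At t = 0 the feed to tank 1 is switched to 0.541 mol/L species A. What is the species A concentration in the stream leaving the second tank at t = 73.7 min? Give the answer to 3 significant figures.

0.413 mol/L

Each tank obeys Vᵢ dCᵢ/dt = Q(Cᵢ₋₁ − Cᵢ), so τᵢ = Vᵢ/Q.
τ₁ = 135/6.13 = 22.023 min; τ₂ = 192/6.13 = 31.321 min.
Tank 1: C₁ = C_in(1 − e^(−t/τ₁)). Tank 2 (τ₁ ≠ τ₂): C₂ = C_in[1 − (τ₁ e^(−t/τ₁) − τ₂ e^(−t/τ₂))/(τ₁ − τ₂)].
At t = 73.7: e^(−t/τ₁) = 0.035206, e^(−t/τ₂) = 0.095081.
C₂ = 0.541·[1 − (22.023·0.035206 − 31.321·0.095081)/(-9.2985)] = 0.541·0.76311 = 0.41284 mol/L.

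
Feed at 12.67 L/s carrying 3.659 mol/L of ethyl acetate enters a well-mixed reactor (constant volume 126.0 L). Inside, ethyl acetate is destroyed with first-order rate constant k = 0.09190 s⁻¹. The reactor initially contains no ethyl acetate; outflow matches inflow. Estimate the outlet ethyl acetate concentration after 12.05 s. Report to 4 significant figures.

1.724 mol/L

Accumulation = in − out − consumed: V dC/dt = Q C_in − Q C − k V C.
dC/dt = (Q/V) C_in − (Q/V + k) C; effective rate a = Q/V + k = 0.100556 + 0.09190 = 0.192456 s⁻¹.
C_ss = Q C_in/(Q + kV) = 1.91178 mol/L; C(t) = C_ss + (C₀ − C_ss) e^(−a t).
C(12.05) = 1.91178 + (-1.91178)·e^(−0.192456·12.05) = 1.91178 + (-1.91178)·0.0983631 = 1.72373 mol/L.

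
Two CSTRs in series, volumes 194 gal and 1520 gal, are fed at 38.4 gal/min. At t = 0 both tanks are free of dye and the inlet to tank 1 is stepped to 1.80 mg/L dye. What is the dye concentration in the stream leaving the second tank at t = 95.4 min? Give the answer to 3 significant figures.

Species balance on tank i: dCᵢ/dt = (Cᵢ₋₁ − Cᵢ)/τᵢ with τᵢ = Vᵢ/Q.
τ₁ = 194/38.4 = 5.0521 min; τ₂ = 1520/38.4 = 39.583 min.
Solving the cascade with C₁(0)=C₂(0)=0 gives C₂(t) = C_in[1 − (τ₁ e^(−t/τ₁) − τ₂ e^(−t/τ₂))/(τ₁ − τ₂)].
At t = 95.4: e^(−t/τ₁) = 6.2963e-09, e^(−t/τ₂) = 0.089806.
C₂ = 1.80·[1 − (5.0521·6.2963e-09 − 39.583·0.089806)/(-34.531)] = 1.80·0.89706 = 1.6147 mg/L.

1.61 mg/L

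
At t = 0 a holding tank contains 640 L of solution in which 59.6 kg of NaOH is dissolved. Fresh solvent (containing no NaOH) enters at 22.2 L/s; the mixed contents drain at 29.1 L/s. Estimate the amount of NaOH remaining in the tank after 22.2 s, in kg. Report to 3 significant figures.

18.8 kg

Let m(t) be the amount of NaOH. Volume: V(t) = V₀ + (Q_in − Q_out) t = 640 − 6.9000 t; V(22.2) = 486.82 L.
Species balance (pure solvent in): dm/dt = −Q_out · m/V(t).
dm/m = −Q_out dt/(V₀ − 6.9000 t); integrating gives ln(m/m₀) = −(Q_out/(Q_in−Q_out)) ln(V/V₀).
m = m₀ (V₀/V)^(Q_out/(Q_in−Q_out)) = 59.6 × (640/486.82)^(-4.2174) = 18.801 kg.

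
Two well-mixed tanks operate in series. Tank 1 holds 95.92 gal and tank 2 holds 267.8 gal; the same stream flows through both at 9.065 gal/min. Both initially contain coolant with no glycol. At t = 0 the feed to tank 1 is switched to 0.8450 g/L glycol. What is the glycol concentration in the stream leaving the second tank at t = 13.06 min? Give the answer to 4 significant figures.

0.1361 g/L

Species balance on tank i: dCᵢ/dt = (Cᵢ₋₁ − Cᵢ)/τᵢ with τᵢ = Vᵢ/Q.
τ₁ = 95.92/9.065 = 10.5814 min; τ₂ = 267.8/9.065 = 29.5422 min.
Tank 1: C₁ = C_in(1 − e^(−t/τ₁)). Tank 2 (τ₁ ≠ τ₂): C₂ = C_in[1 − (τ₁ e^(−t/τ₁) − τ₂ e^(−t/τ₂))/(τ₁ − τ₂)].
At t = 13.06: e^(−t/τ₁) = 0.291054, e^(−t/τ₂) = 0.642699.
C₂ = 0.8450·[1 − (10.5814·0.291054 − 29.5422·0.642699)/(-18.9608)] = 0.8450·0.161061 = 0.136097 g/L.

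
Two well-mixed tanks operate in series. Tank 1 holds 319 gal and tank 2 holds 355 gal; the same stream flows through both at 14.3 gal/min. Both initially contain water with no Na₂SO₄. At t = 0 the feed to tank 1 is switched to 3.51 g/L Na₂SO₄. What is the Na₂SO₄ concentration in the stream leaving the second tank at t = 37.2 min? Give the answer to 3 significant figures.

1.64 g/L

Each tank obeys Vᵢ dCᵢ/dt = Q(Cᵢ₋₁ − Cᵢ), so τᵢ = Vᵢ/Q.
τ₁ = 319/14.3 = 22.308 min; τ₂ = 355/14.3 = 24.825 min.
Tank 1: C₁ = C_in(1 − e^(−t/τ₁)). Tank 2 (τ₁ ≠ τ₂): C₂ = C_in[1 − (τ₁ e^(−t/τ₁) − τ₂ e^(−t/τ₂))/(τ₁ − τ₂)].
At t = 37.2: e^(−t/τ₁) = 0.18870, e^(−t/τ₂) = 0.22347.
C₂ = 3.51·[1 − (22.308·0.18870 − 24.825·0.22347)/(-2.5175)] = 3.51·0.46845 = 1.6443 g/L.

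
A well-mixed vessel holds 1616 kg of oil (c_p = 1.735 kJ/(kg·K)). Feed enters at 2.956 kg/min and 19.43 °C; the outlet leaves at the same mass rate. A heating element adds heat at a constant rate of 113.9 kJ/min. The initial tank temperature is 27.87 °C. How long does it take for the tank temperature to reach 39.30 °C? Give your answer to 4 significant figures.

Heat balance on the well-mixed liquid: M c_p dT/dt = ṁ c_p (T_in − T) + 113.9.
τ = M/ṁ = 546.685 min; T_ss = T_in + Q̇/(ṁ c_p) = 41.6385 °C.
T(t) = T_ss + (T₀ − T_ss) e^(−t/τ). Set T = 39.30:
e^(−t/τ) = (39.30 − 41.6385)/(27.87 − 41.6385) = 0.169846
t = −546.685 · ln(0.169846) = 969.197 min.

969.2 min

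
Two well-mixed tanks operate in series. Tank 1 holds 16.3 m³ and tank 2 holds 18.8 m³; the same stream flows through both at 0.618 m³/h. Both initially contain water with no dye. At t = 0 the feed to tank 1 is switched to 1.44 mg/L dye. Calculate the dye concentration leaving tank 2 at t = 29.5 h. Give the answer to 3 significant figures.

0.402 mg/L

Time constants: τᵢ = Vᵢ/Q for each well-mixed tank.
τ₁ = 16.3/0.618 = 26.375 h; τ₂ = 18.8/0.618 = 30.421 h.
Solving the cascade with C₁(0)=C₂(0)=0 gives C₂(t) = C_in[1 − (τ₁ e^(−t/τ₁) − τ₂ e^(−t/τ₂))/(τ₁ − τ₂)].
At t = 29.5: e^(−t/τ₁) = 0.32678, e^(−t/τ₂) = 0.37918.
C₂ = 1.44·[1 − (26.375·0.32678 − 30.421·0.37918)/(-4.0453)] = 1.44·0.27915 = 0.40197 mg/L.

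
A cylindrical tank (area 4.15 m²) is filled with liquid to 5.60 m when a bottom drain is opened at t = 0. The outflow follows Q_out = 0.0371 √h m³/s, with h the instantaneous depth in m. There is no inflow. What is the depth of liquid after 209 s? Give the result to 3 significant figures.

Volume balance on the tank: A dh/dt = −0.0371 √h.
Separate and integrate: 2(√h − √h₀) = −(0.0371/A) t.
√h = √5.60 − 0.0371·209/(2·4.15) = 2.3664 − 0.93420 = 1.4322.
h = 1.4322² = 2.0513 m.

2.05 m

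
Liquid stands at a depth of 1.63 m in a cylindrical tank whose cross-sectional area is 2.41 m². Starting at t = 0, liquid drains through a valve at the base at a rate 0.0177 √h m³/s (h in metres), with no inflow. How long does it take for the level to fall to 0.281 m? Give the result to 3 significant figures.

203 s

Accumulation of liquid (constant cross-section A): A dh/dt = −0.0177 √h.
Separate and integrate: 2(√h − √h₀) = −(0.0177/A) t.
t = 2A(√h₀ − √h)/0.0177 = 2·2.41·(√1.63 − √0.281)/0.0177
  = 4.8200 × (1.2767 − 0.53009) / 0.0177 = 203.32 s.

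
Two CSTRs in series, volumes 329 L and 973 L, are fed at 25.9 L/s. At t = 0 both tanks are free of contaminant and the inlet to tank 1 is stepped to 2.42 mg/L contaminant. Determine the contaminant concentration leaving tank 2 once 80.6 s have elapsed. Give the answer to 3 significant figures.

1.99 mg/L

Time constants: τᵢ = Vᵢ/Q for each well-mixed tank.
τ₁ = 329/25.9 = 12.703 s; τ₂ = 973/25.9 = 37.568 s.
Tank 1: C₁ = C_in(1 − e^(−t/τ₁)). Tank 2 (τ₁ ≠ τ₂): C₂ = C_in[1 − (τ₁ e^(−t/τ₁) − τ₂ e^(−t/τ₂))/(τ₁ − τ₂)].
At t = 80.6: e^(−t/τ₁) = 0.0017553, e^(−t/τ₂) = 0.11701.
C₂ = 2.42·[1 − (12.703·0.0017553 − 37.568·0.11701)/(-24.865)] = 2.42·0.82410 = 1.9943 mg/L.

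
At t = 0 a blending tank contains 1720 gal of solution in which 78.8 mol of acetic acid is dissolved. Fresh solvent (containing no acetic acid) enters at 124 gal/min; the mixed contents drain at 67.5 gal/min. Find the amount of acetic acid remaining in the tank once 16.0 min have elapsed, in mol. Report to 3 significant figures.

47.6 mol

Let m(t) be the amount of acetic acid. Volume: V(t) = V₀ + (Q_in − Q_out) t = 1720 + 56.500 t; V(16.0) = 2624.0 gal.
Species balance (pure solvent in): dm/dt = −Q_out · m/V(t).
dm/m = −Q_out dt/(V₀ + 56.500 t); integrating gives ln(m/m₀) = −(Q_out/(Q_in−Q_out)) ln(V/V₀).
m = m₀ (V₀/V)^(Q_out/(Q_in−Q_out)) = 78.8 × (1720/2624.0)^(1.1947) = 47.575 mol.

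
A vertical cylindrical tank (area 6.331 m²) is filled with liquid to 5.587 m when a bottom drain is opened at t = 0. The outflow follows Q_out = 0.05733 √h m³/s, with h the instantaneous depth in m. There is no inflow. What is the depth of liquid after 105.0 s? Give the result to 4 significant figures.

With no inflow, A dh/dt = −0.05733 √h.
∫ h^(−1/2) dh = −(0.05733/A) ∫ dt, giving 2√h = 2√h₀ − (0.05733/A) t.
√h = √5.587 − 0.05733·105.0/(2·6.331) = 2.36368 − 0.475411 = 1.88827.
h = 1.88827² = 3.56557 m.

3.566 m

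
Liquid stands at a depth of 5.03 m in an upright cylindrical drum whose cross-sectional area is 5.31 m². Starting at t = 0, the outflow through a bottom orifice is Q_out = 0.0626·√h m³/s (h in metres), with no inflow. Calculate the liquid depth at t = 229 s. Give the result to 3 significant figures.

With no inflow, A dh/dt = −0.0626 √h.
This is separable: 2 d(√h)/dt = −0.0626/A, so √h = √h₀ − (0.0626/(2A)) t.
√h = √5.03 − 0.0626·229/(2·5.31) = 2.2428 − 1.3498 = 0.89292.
h = 0.89292² = 0.79730 m.

0.797 m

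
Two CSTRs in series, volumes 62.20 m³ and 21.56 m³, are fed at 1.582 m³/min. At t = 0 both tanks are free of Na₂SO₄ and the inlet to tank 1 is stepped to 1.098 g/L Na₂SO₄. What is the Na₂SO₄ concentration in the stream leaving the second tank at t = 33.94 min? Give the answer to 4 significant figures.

Each tank obeys Vᵢ dCᵢ/dt = Q(Cᵢ₋₁ − Cᵢ), so τᵢ = Vᵢ/Q.
τ₁ = 62.20/1.582 = 39.3173 min; τ₂ = 21.56/1.582 = 13.6283 min.
Solving the cascade with C₁(0)=C₂(0)=0 gives C₂(t) = C_in[1 − (τ₁ e^(−t/τ₁) − τ₂ e^(−t/τ₂))/(τ₁ − τ₂)].
At t = 33.94: e^(−t/τ₁) = 0.421796, e^(−t/τ₂) = 0.0828766.
C₂ = 1.098·[1 − (39.3173·0.421796 − 13.6283·0.0828766)/(25.6890)] = 1.098·0.398403 = 0.437446 g/L.

0.4374 g/L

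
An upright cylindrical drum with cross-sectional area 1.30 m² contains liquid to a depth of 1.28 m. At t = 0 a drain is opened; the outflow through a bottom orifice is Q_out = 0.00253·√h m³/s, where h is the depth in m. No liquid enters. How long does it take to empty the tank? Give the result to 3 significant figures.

A dh/dt = −Q_out = −0.00253 √h.
∫ h^(−1/2) dh = −(0.00253/A) ∫ dt, giving 2√h = 2√h₀ − (0.00253/A) t.
Tank is empty when √h = 0: t_empty = 2A√h₀/0.00253.
t_empty = 2·1.30·√1.28/0.00253 = 2.6000·1.1314/0.00253 = 1162.7 s.

1160 s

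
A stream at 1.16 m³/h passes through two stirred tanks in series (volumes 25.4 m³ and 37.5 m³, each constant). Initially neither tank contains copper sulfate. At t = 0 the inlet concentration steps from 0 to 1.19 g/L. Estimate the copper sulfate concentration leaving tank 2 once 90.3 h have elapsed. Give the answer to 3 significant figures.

Time constants: τᵢ = Vᵢ/Q for each well-mixed tank.
τ₁ = 25.4/1.16 = 21.897 h; τ₂ = 37.5/1.16 = 32.328 h.
Tank 1: C₁ = C_in(1 − e^(−t/τ₁)). Tank 2 (τ₁ ≠ τ₂): C₂ = C_in[1 − (τ₁ e^(−t/τ₁) − τ₂ e^(−t/τ₂))/(τ₁ − τ₂)].
At t = 90.3: e^(−t/τ₁) = 0.016181, e^(−t/τ₂) = 0.061220.
C₂ = 1.19·[1 − (21.897·0.016181 − 32.328·0.061220)/(-10.431)] = 1.19·0.84423 = 1.0046 g/L.

1.00 g/L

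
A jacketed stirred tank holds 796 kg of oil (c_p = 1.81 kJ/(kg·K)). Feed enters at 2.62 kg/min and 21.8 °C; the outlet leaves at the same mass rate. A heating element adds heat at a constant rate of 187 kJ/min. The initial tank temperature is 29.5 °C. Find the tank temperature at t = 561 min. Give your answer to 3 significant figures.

56.2 °C

Unsteady energy balance on the tank contents: M c_p dT/dt = ṁ c_p (T_in − T) + 187.
Rearrange: dT/dt = (T_ss − T)/τ with τ = M/ṁ = 303.82 min and T_ss = T_in + Q̇/(ṁ c_p) = 61.233 °C.
Integrating: T(t) = T_ss + (T₀ − T_ss) e^(−t/τ).
T(561) = 61.233 + (-31.733)·e^(−561/303.82) = 61.233 + (-31.733)·0.15779 = 56.226 °C.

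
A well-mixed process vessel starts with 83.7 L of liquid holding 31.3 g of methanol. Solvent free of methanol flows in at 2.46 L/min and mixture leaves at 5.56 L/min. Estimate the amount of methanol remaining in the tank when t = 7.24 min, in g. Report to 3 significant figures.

17.9 g

Let m(t) be the amount of methanol. Volume: V(t) = V₀ + (Q_in − Q_out) t = 83.7 − 3.1000 t; V(7.24) = 61.256 L.
Species balance (pure solvent in): dm/dt = −Q_out · m/V(t).
dm/m = −Q_out dt/(V₀ − 3.1000 t); integrating gives ln(m/m₀) = −(Q_out/(Q_in−Q_out)) ln(V/V₀).
m = m₀ (V₀/V)^(Q_out/(Q_in−Q_out)) = 31.3 × (83.7/61.256)^(-1.7935) = 17.881 g.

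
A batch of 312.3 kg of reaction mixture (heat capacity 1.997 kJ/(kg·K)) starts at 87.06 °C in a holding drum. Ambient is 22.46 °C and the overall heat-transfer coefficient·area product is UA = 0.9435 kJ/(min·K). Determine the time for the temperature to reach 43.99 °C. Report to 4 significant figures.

M c_p dT/dt = −UA(T − T_amb).
τ = M c_p/UA = 661.010 min; T_ss = T_amb = 22.4600 °C.
T(t) = T_ss + (T₀ − T_ss)e^(−t/τ); set T = 43.99:
t = −τ ln[(T − T_ss)/(T₀ − T_ss)] = −661.010 · ln(0.333282) = 726.296 min.

726.3 min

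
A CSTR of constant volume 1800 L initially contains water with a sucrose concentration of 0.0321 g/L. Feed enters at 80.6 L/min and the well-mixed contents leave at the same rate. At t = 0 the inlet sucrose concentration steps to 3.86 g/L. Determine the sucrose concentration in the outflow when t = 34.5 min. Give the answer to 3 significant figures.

3.04 g/L

Unsteady species balance (constant V, well mixed): V dC/dt = Q(C_in − C).
Rewrite as dC/dt + C/τ = C_in/τ, τ = V/Q = 22.333 min.
C approaches C_in exponentially: C(t) = C_in + (C₀ − C_in) e^(−t/τ).
C(34.5) = 3.86 + (0.0321 − 3.86)·e^(−34.5/22.333) = 3.86 + (-3.8279)·0.21335 = 3.0433 g/L.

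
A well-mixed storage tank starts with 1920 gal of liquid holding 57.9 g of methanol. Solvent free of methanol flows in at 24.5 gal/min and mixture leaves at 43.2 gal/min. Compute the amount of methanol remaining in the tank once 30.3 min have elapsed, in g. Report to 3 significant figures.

Let m(t) be the amount of methanol. Volume: V(t) = V₀ + (Q_in − Q_out) t = 1920 − 18.700 t; V(30.3) = 1353.4 gal.
Solute balance: dm/dt = 0 − Q_out C = −Q_out m/V(t).
Separate: dm/m = −Q_out dt/V(t) ⇒ ln(m/m₀) = −(Q_out/(Q_in−Q_out)) ln(V/V₀).
m = m₀ (V₀/V)^(Q_out/(Q_in−Q_out)) = 57.9 × (1920/1353.4)^(-2.3102) = 25.812 g.

25.8 g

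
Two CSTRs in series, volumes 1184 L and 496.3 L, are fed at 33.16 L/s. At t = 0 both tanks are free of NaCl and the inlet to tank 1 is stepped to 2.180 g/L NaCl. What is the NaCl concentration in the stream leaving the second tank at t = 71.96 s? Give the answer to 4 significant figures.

1.693 g/L

Time constants: τᵢ = Vᵢ/Q for each well-mixed tank.
τ₁ = 1184/33.16 = 35.7057 s; τ₂ = 496.3/33.16 = 14.9668 s.
Tank 1: C₁ = C_in(1 − e^(−t/τ₁)). Tank 2 (τ₁ ≠ τ₂): C₂ = C_in[1 − (τ₁ e^(−t/τ₁) − τ₂ e^(−t/τ₂))/(τ₁ − τ₂)].
At t = 71.96: e^(−t/τ₁) = 0.133272, e^(−t/τ₂) = 0.00816445.
C₂ = 2.180·[1 − (35.7057·0.133272 − 14.9668·0.00816445)/(20.7388)] = 2.180·0.776441 = 1.69264 g/L.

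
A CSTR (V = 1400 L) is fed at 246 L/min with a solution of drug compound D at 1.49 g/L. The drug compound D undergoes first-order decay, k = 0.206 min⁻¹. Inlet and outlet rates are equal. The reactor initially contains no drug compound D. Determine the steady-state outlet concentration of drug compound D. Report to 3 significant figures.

0.686 g/L

Species balance: V dC/dt = Q C_in − Q C − k V C.
At steady state: 0 = Q C_in − (Q + kV) C_ss, so C_ss = Q C_in/(Q + kV).
C_ss = 246·1.49/(246 + 0.206·1400) = 366.54/534.40 = 0.68589 g/L.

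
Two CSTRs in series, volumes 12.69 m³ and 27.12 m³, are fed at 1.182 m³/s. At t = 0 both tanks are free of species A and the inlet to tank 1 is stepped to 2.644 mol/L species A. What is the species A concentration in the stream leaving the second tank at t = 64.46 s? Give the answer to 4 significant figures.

2.350 mol/L

Species balance on tank i: dCᵢ/dt = (Cᵢ₋₁ − Cᵢ)/τᵢ with τᵢ = Vᵢ/Q.
τ₁ = 12.69/1.182 = 10.7360 s; τ₂ = 27.12/1.182 = 22.9442 s.
Tank 1: C₁ = C_in(1 − e^(−t/τ₁)). Tank 2 (τ₁ ≠ τ₂): C₂ = C_in[1 − (τ₁ e^(−t/τ₁) − τ₂ e^(−t/τ₂))/(τ₁ − τ₂)].
At t = 64.46: e^(−t/τ₁) = 0.00246867, e^(−t/τ₂) = 0.0602394.
C₂ = 2.644·[1 − (10.7360·0.00246867 − 22.9442·0.0602394)/(-12.2081)] = 2.644·0.888956 = 2.35040 mol/L.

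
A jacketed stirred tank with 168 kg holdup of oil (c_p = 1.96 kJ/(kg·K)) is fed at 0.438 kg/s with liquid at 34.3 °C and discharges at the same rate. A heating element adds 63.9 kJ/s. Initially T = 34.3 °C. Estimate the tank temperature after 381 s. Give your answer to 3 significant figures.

81.2 °C

M c_p dT/dt = ṁ c_p (T_in − T) + Q̇.
Rearrange: dT/dt = (T_ss − T)/τ with τ = M/ṁ = 383.56 s and T_ss = T_in + Q̇/(ṁ c_p) = 108.73 °C.
T approaches T_ss exponentially: T(t) = T_ss + (T₀ − T_ss) e^(−t/τ).
T(381) = 108.73 + (-74.434)·e^(−381/383.56) = 108.73 + (-74.434)·0.37034 = 81.168 °C.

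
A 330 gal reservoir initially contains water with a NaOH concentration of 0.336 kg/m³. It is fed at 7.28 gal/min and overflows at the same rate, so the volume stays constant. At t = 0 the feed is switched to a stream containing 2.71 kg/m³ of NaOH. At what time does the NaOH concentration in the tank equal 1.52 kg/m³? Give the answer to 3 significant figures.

31.3 min

Species balance: V dC/dt = Q(C_in − C) ⇒ τ = V/Q = 45.330 min.
C(t) = C_in + (C₀ − C_in) e^(−t/τ). Set C = 1.52 and solve for t:
e^(−t/τ) = (C − C_in)/(C₀ − C_in) = (1.52 − 2.71)/(0.336 − 2.71) = 0.50126
t = −τ ln(…) = 45.330 × 0.69062 = 31.306 min.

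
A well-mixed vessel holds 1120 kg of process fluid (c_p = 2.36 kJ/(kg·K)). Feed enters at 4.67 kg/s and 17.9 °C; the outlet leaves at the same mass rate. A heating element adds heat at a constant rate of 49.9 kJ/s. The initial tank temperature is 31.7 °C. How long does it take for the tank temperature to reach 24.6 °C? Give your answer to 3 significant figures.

348 s

Unsteady energy balance on the tank contents: M c_p dT/dt = ṁ c_p (T_in − T) + 49.9.
τ = M/ṁ = 239.83 s; T_ss = T_in + Q̇/(ṁ c_p) = 22.428 °C.
T(t) = T_ss + (T₀ − T_ss) e^(−t/τ). Set T = 24.6:
e^(−t/τ) = (24.6 − 22.428)/(31.7 − 22.428) = 0.23428
t = −239.83 · ln(0.23428) = 348.04 s.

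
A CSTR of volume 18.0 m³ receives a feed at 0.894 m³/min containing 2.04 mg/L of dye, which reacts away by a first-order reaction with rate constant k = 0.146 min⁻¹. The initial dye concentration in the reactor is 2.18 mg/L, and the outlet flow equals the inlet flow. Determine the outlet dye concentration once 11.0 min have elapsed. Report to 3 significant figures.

Accumulation = in − out − consumed: V dC/dt = Q C_in − Q C − k V C.
dC/dt = (Q/V) C_in − (Q/V + k) C; effective rate a = Q/V + k = 0.049667 + 0.146 = 0.19567 min⁻¹.
C_ss = Q C_in/(Q + kV) = 0.51782 mg/L; C(t) = C_ss + (C₀ − C_ss) e^(−a t).
C(11.0) = 0.51782 + (1.6622)·e^(−0.19567·11.0) = 0.51782 + (1.6622)·0.11621 = 0.71099 mg/L.

0.711 mg/L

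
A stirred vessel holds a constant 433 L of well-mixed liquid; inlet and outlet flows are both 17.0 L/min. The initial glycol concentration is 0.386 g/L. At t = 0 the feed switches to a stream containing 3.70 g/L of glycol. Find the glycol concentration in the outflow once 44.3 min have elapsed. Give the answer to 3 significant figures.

3.12 g/L

Accumulation = in − out for the solute gives V dC/dt = Q(C_in − C).
So dC/dt = (C_in − C)/τ with τ = V/Q = 433/17.0 = 25.471 min.
This is linear first-order; C(t) = C_in + (C₀ − C_in) e^(−t/τ).
C(44.3) = 3.70 + (0.386 − 3.70)·e^(−44.3/25.471) = 3.70 + (-3.3140)·0.17565 = 3.1179 g/L.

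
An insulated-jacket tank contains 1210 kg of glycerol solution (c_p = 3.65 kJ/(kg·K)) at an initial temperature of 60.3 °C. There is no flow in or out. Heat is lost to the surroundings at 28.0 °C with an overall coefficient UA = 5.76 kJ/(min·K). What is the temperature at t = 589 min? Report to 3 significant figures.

Lumped-capacitance energy balance: M c_p dT/dt = UA(T_amb − T).
dT/dt = (T_ss − T)/τ with T_ss = T_amb = 28.000 °C, τ = M c_p/UA = 1210·3.65/5.76 = 766.75 min.
This is linear first-order; T(t) = T_ss + (T₀ − T_ss) e^(−t/τ).
T(589) = 28.000 + (32.300)·0.46386 = 42.983 °C.

43.0 °C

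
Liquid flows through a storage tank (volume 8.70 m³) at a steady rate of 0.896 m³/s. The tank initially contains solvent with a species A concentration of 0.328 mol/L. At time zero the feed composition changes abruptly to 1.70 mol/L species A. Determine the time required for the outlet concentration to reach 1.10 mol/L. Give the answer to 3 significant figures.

Species balance: V dC/dt = Q(C_in − C) ⇒ τ = V/Q = 9.7098 s.
C(t) = C_in + (C₀ − C_in) e^(−t/τ). Set C = 1.10 and solve for t:
e^(−t/τ) = (C − C_in)/(C₀ − C_in) = (1.10 − 1.70)/(0.328 − 1.70) = 0.43732
t = −τ ln(…) = 9.7098 × 0.82710 = 8.0309 s.

8.03 s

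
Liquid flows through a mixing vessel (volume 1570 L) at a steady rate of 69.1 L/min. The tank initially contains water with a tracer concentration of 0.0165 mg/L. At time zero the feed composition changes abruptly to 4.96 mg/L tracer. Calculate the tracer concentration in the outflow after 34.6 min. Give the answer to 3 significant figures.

3.88 mg/L

Unsteady species balance (constant V, well mixed): V dC/dt = Q(C_in − C).
Time constant τ = V/Q = 1570/69.1 = 22.721 min.
Solution: C(t) = C_in + (C₀ − C_in) e^(−t/τ).
C(34.6) = 4.96 + (0.0165 − 4.96)·e^(−34.6/22.721) = 4.96 + (-4.9435)·0.21809 = 3.8819 mg/L.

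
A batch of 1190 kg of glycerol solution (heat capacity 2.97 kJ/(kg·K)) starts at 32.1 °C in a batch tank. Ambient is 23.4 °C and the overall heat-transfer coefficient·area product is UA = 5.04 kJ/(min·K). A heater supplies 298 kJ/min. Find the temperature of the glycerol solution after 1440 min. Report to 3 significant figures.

76.1 °C

M c_p dT/dt = −UA(T − T_amb) + Q̇.
dT/dt = (T_ss − T)/τ with T_ss = T_amb + Q̇/UA = 23.4 + 298/5.04 = 82.527 °C, τ = M c_p/UA = 1190·2.97/5.04 = 701.25 min.
T approaches T_ss exponentially: T(t) = T_ss + (T₀ − T_ss) e^(−t/τ).
T(1440) = 82.527 + (-50.427)·0.12829 = 76.058 °C.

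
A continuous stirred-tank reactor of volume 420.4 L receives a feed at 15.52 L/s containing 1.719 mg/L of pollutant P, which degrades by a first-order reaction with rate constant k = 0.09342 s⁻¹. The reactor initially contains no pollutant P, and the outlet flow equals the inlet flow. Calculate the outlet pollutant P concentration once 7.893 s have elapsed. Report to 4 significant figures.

0.3129 mg/L

Species balance: V dC/dt = Q C_in − Q C − k V C.
dC/dt = (Q/V) C_in − (Q/V + k) C; effective rate a = Q/V + k = 0.0369172 + 0.09342 = 0.130337 s⁻¹.
C_ss = Q C_in/(Q + kV) = 0.486896 mg/L; C(t) = C_ss + (C₀ − C_ss) e^(−a t).
C(7.893) = 0.486896 + (-0.486896)·e^(−0.130337·7.893) = 0.486896 + (-0.486896)·0.357453 = 0.312854 mg/L.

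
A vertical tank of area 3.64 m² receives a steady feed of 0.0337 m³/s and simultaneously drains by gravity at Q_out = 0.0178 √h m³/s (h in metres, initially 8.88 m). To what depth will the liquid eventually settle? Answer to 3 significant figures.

A dh/dt = Q_in − 0.0178 √h. Steady state requires inflow = outflow:
Q_in = 0.0178 √h_ss ⇒ √h_ss = 0.0337/0.0178 = 1.8933.
h_ss = 1.8933² = 3.5844 m. (Since h₀ = 8.88 m > h_ss, the level will fall toward this value.)

3.58 m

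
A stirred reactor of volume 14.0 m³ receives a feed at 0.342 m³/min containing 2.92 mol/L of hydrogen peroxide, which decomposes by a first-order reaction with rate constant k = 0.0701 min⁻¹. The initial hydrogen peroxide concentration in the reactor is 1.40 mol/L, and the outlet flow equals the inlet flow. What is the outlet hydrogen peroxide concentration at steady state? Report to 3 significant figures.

0.755 mol/L

Species balance: V dC/dt = Q C_in − Q C − k V C.
Steady state (dC/dt = 0): C_ss = Q C_in/(Q + kV) = C_in/(1 + kV/Q).
C_ss = 0.342·2.92/(0.342 + 0.0701·14.0) = 0.99864/1.3234 = 0.75460 mol/L.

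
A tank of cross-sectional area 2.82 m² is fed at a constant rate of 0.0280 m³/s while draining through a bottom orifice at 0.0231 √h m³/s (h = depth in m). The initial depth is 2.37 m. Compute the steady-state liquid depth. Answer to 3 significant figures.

1.47 m

A dh/dt = Q_in − 0.0231 √h. Steady state requires inflow = outflow:
Q_in = 0.0231 √h_ss ⇒ √h_ss = 0.0280/0.0231 = 1.2121.
h_ss = 1.2121² = 1.4692 m. (Since h₀ = 2.37 m > h_ss, the level will fall toward this value.)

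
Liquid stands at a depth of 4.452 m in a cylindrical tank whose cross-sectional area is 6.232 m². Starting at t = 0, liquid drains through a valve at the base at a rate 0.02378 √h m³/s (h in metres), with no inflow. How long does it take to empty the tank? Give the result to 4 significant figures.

With no inflow, A dh/dt = −0.02378 √h.
This is separable: 2 d(√h)/dt = −0.02378/A, so √h = √h₀ − (0.02378/(2A)) t.
Set h = 0: 2√h₀ = (0.02378/A) t_empty ⇒ t_empty = 2A√h₀/0.02378.
t_empty = 2·6.232·√4.452/0.02378 = 12.4640·2.10998/0.02378 = 1105.92 s.

1106 s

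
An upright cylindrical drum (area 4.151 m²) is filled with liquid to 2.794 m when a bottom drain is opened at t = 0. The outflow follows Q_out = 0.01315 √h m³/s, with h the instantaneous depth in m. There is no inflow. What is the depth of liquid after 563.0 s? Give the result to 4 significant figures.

0.6080 m

Volume balance on the tank: A dh/dt = −0.01315 √h.
∫ h^(−1/2) dh = −(0.01315/A) ∫ dt, giving 2√h = 2√h₀ − (0.01315/A) t.
√h = √2.794 − 0.01315·563.0/(2·4.151) = 1.67153 − 0.891767 = 0.779759.
h = 0.779759² = 0.608024 m.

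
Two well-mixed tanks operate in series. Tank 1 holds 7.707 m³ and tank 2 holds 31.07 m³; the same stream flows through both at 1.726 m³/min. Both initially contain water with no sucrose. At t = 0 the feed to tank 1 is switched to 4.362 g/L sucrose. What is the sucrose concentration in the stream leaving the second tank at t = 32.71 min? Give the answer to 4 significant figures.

3.420 g/L

Time constants: τᵢ = Vᵢ/Q for each well-mixed tank.
τ₁ = 7.707/1.726 = 4.46524 min; τ₂ = 31.07/1.726 = 18.0012 min.
Solving the cascade with C₁(0)=C₂(0)=0 gives C₂(t) = C_in[1 − (τ₁ e^(−t/τ₁) − τ₂ e^(−t/τ₂))/(τ₁ − τ₂)].
At t = 32.71: e^(−t/τ₁) = 0.000658545, e^(−t/τ₂) = 0.162495.
C₂ = 4.362·[1 − (4.46524·0.000658545 − 18.0012·0.162495)/(-13.5359)] = 4.362·0.784118 = 3.42032 g/L.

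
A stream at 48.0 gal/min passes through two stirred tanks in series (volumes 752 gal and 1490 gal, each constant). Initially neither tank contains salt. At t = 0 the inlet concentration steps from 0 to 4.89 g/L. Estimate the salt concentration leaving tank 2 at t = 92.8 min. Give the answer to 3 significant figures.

4.41 g/L

Each tank obeys Vᵢ dCᵢ/dt = Q(Cᵢ₋₁ − Cᵢ), so τᵢ = Vᵢ/Q.
τ₁ = 752/48.0 = 15.667 min; τ₂ = 1490/48.0 = 31.042 min.
Tank 1: C₁ = C_in(1 − e^(−t/τ₁)). Tank 2 (τ₁ ≠ τ₂): C₂ = C_in[1 − (τ₁ e^(−t/τ₁) − τ₂ e^(−t/τ₂))/(τ₁ − τ₂)].
At t = 92.8: e^(−t/τ₁) = 0.0026761, e^(−t/τ₂) = 0.050311.
C₂ = 4.89·[1 − (15.667·0.0026761 − 31.042·0.050311)/(-15.375)] = 4.89·0.90115 = 4.4066 g/L.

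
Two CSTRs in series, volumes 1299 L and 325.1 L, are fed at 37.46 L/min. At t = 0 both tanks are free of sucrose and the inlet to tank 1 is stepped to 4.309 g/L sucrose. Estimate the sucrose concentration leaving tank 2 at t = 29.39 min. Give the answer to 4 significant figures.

Species balance on tank i: dCᵢ/dt = (Cᵢ₋₁ − Cᵢ)/τᵢ with τᵢ = Vᵢ/Q.
τ₁ = 1299/37.46 = 34.6770 min; τ₂ = 325.1/37.46 = 8.67859 min.
Tank 1: C₁ = C_in(1 − e^(−t/τ₁)). Tank 2 (τ₁ ≠ τ₂): C₂ = C_in[1 − (τ₁ e^(−t/τ₁) − τ₂ e^(−t/τ₂))/(τ₁ − τ₂)].
At t = 29.39: e^(−t/τ₁) = 0.428469, e^(−t/τ₂) = 0.0338270.
C₂ = 4.309·[1 − (34.6770·0.428469 − 8.67859·0.0338270)/(25.9984)] = 4.309·0.439794 = 1.89507 g/L.

1.895 g/L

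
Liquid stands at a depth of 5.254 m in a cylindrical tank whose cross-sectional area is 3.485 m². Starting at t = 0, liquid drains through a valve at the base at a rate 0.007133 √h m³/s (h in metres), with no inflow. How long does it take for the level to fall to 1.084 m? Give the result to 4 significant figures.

1222 s

With no inflow, A dh/dt = −0.007133 √h.
Separate and integrate: 2(√h − √h₀) = −(0.007133/A) t.
t = 2A(√h₀ − √h)/0.007133 = 2·3.485·(√5.254 − √1.084)/0.007133
  = 6.97000 × (2.29216 − 1.04115) / 0.007133 = 1222.42 s.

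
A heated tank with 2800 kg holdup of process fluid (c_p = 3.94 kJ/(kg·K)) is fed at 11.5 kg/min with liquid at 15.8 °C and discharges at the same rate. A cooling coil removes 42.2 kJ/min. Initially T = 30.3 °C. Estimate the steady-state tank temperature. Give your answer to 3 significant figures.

Energy balance: M c_p dT/dt = ṁ c_p (T_in − T) − 42.2.
At steady state dT/dt = 0 ⇒ T_ss = T_in − Q̇/(ṁ c_p) = 15.8 − 42.2/(11.5·3.94) = 14.869 °C.

14.9 °C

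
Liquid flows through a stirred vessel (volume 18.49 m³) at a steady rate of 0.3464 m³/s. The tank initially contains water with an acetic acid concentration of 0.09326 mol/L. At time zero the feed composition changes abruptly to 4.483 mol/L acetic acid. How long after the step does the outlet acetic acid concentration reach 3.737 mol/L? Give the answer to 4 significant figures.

94.60 s

Transient balance on the dissolved component: V dC/dt = Q(C_in − C), so τ = V/Q = 53.3776 s.
C(t) = C_in + (C₀ − C_in) e^(−t/τ). Set C = 3.737 and solve for t:
e^(−t/τ) = (C − C_in)/(C₀ − C_in) = (3.737 − 4.483)/(0.09326 − 4.483) = 0.169942
t = −τ ln(…) = 53.3776 × 1.77230 = 94.6011 s.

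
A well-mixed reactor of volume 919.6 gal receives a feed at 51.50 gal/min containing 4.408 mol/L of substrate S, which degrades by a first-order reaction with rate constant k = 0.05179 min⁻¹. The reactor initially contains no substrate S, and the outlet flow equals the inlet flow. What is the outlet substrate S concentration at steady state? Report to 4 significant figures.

2.290 mol/L

V dC/dt = Q(C_in − C) − k V C.
Steady state (dC/dt = 0): C_ss = Q C_in/(Q + kV) = C_in/(1 + kV/Q).
C_ss = 51.50·4.408/(51.50 + 0.05179·919.6) = 227.012/99.1261 = 2.29013 mol/L.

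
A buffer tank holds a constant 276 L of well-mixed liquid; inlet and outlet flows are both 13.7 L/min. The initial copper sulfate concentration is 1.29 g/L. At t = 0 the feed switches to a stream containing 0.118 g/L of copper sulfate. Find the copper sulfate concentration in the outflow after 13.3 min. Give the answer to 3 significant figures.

Accumulation = in − out for the solute gives V dC/dt = Q(C_in − C).
Rewrite as dC/dt + C/τ = C_in/τ, τ = V/Q = 20.146 min.
This is linear first-order; C(t) = C_in + (C₀ − C_in) e^(−t/τ).
C(13.3) = 0.118 + (1.29 − 0.118)·e^(−13.3/20.146) = 0.118 + (1.1720)·0.51676 = 0.72364 g/L.

0.724 g/L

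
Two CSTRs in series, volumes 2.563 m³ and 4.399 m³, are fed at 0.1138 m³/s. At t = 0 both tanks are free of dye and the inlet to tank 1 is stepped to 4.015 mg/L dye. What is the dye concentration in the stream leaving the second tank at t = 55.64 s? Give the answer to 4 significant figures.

Species balance on tank i: dCᵢ/dt = (Cᵢ₋₁ − Cᵢ)/τᵢ with τᵢ = Vᵢ/Q.
τ₁ = 2.563/0.1138 = 22.5220 s; τ₂ = 4.399/0.1138 = 38.6555 s.
Solving the cascade with C₁(0)=C₂(0)=0 gives C₂(t) = C_in[1 − (τ₁ e^(−t/τ₁) − τ₂ e^(−t/τ₂))/(τ₁ − τ₂)].
At t = 55.64: e^(−t/τ₁) = 0.0845445, e^(−t/τ₂) = 0.237075.
C₂ = 4.015·[1 − (22.5220·0.0845445 − 38.6555·0.237075)/(-16.1336)] = 4.015·0.549998 = 2.20824 mg/L.

2.208 mg/L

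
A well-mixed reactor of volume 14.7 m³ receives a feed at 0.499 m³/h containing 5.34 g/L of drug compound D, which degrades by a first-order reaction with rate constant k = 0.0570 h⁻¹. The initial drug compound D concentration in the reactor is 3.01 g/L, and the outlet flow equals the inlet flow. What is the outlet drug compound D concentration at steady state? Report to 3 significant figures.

Species balance: V dC/dt = Q C_in − Q C − k V C.
Steady state (dC/dt = 0): C_ss = Q C_in/(Q + kV) = C_in/(1 + kV/Q).
C_ss = 0.499·5.34/(0.499 + 0.0570·14.7) = 2.6647/1.3369 = 1.9932 g/L.

1.99 g/L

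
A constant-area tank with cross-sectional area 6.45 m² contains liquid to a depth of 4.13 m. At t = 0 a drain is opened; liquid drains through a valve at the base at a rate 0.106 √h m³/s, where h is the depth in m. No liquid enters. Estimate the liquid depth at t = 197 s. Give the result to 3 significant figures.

A dh/dt = −Q_out = −0.106 √h.
Separate and integrate: 2(√h − √h₀) = −(0.106/A) t.
√h = √4.13 − 0.106·197/(2·6.45) = 2.0322 − 1.6188 = 0.41348.
h = 0.41348² = 0.17097 m.

0.171 m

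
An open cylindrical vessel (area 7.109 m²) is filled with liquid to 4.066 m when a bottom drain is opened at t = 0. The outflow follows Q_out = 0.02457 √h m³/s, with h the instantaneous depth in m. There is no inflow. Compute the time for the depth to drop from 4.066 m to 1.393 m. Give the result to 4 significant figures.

483.9 s

Volume balance on the tank: A dh/dt = −0.02457 √h.
Separate and integrate: 2(√h − √h₀) = −(0.02457/A) t.
t = 2A(√h₀ − √h)/0.02457 = 2·7.109·(√4.066 − √1.393)/0.02457
  = 14.2180 × (2.01643 − 1.18025) / 0.02457 = 483.874 s.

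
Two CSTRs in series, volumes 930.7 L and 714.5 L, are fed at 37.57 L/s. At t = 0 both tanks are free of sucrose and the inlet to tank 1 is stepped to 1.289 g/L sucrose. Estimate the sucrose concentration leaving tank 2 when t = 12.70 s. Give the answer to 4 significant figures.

0.1504 g/L

Time constants: τᵢ = Vᵢ/Q for each well-mixed tank.
τ₁ = 930.7/37.57 = 24.7724 s; τ₂ = 714.5/37.57 = 19.0178 s.
Solving the cascade with C₁(0)=C₂(0)=0 gives C₂(t) = C_in[1 − (τ₁ e^(−t/τ₁) − τ₂ e^(−t/τ₂))/(τ₁ − τ₂)].
At t = 12.70: e^(−t/τ₁) = 0.598896, e^(−t/τ₂) = 0.512839.
C₂ = 1.289·[1 − (24.7724·0.598896 − 19.0178·0.512839)/(5.75459)] = 1.289·0.116699 = 0.150425 g/L.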